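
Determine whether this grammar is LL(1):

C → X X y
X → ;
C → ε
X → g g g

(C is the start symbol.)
Relevant sets:
  FIRST(X) = { ';', 'g' }
  FOLLOW(C) = { $ }

For C:
  PREDICT(C → X X y) = { ';', 'g' }
  PREDICT(C → ε) = { $ }
For X:
  PREDICT(X → ';') = { ';' }
  PREDICT(X → g g g) = { 'g' }

All predict sets are disjoint. The grammar IS LL(1).

Answer: Yes, the grammar is LL(1).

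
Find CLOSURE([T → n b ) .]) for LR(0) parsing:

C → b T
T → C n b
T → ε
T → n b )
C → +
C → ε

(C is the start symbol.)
{ [T → n b ) .] }

To compute CLOSURE, for each item [A → α.Bβ] where B is a non-terminal, add [B → .γ] for all productions B → γ; repeat for the newly added items until nothing changes.

Start with: [T → n b ) .]
The dot is at the end, so nothing is added.

CLOSURE = { [T → n b ) .] }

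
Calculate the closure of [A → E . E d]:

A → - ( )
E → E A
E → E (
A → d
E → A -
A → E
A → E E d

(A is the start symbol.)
{ [A → . - ( )], [A → . E E d], [A → . E], [A → . d], [A → E . E d], [E → . A -], [E → . E (], [E → . E A] }

To compute CLOSURE, for each item [A → α.Bβ] where B is a non-terminal, add [B → .γ] for all productions B → γ; repeat for the newly added items until nothing changes.

Start with: [A → E . E d]
  [A → E . E d] has the dot before E: add [E → . E A], [E → . E (], [E → . A -]
  [E → . A -] has the dot before A: add [A → . - ( )], [A → . d], [A → . E], [A → . E E d]
No further items can be added.

CLOSURE = { [A → . - ( )], [A → . E E d], [A → . E], [A → . d], [A → E . E d], [E → . A -], [E → . E (], [E → . E A] }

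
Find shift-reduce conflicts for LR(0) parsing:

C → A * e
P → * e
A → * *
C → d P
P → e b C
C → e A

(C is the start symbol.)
Augment with C' → C and build the canonical LR(0) collection (I0 = CLOSURE({[C' → . C]}), then GOTO on every symbol after a dot until no new states appear). It has 16 states:
  I0: { [A → . * *], [C → . A * e], [C → . d P], [C → . e A], [C' → . C] }  — shift
  I1: { [A → * . *] }  — shift
  I2: { [C → A . * e] }  — shift
  I3: { [C' → C .] }  — accept
  I4: { [C → d . P], [P → . * e], [P → . e b C] }  — shift
  I5: { [A → . * *], [C → e . A] }  — shift
  I6: { [C → e A .] }  — reduce
  I7: { [P → * . e] }  — shift
  I8: { [C → d P .] }  — reduce
  I9: { [P → e . b C] }  — shift
  I10: { [A → . * *], [C → . A * e], [C → . d P], [C → . e A], [P → e b . C] }  — shift
  I11: { [P → e b C .] }  — reduce
  I12: { [P → * e .] }  — reduce
  I13: { [C → A * . e] }  — shift
  I14: { [C → A * e .] }  — reduce
  I15: { [A → * * .] }  — reduce

No state contains both a complete item and a shift item.

Answer: No shift-reduce conflicts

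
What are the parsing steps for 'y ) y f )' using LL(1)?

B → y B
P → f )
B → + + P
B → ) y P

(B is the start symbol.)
LL(1) parsing maintains a stack (initially the start symbol over $) and the input. At each step: if the stack top is a terminal, match it against the current input token; if it is a non-terminal N, replace it with the RHS of M[N, lookahead] (the unique production whose predict set contains the lookahead).

Stack is shown with the top on the left.

Stack    Input        Action
----------------------------
B $      y ) y f ) $  output B → y B
y B $    y ) y f ) $  match 'y'
B $      ) y f ) $    output B → ) y P
) y P $  ) y f ) $    match ')'
y P $    y f ) $      match 'y'
P $      f ) $        output P → f )
f ) $    f ) $        match 'f'
) $      ) $          match ')'
$        $            accept

The string is accepted.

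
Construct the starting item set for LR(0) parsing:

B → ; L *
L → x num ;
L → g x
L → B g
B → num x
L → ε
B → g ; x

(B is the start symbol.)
{ [B → . ; L *], [B → . g ; x], [B → . num x], [B' → . B] }

First, augment the grammar with B' → B
I₀ = CLOSURE({ [B' → . B] }):
  [B' → . B] has the dot before B: add [B → . ; L *], [B → . num x], [B → . g ; x]
No further items can be added.

I₀ = { [B → . ; L *], [B → . g ; x], [B → . num x], [B' → . B] }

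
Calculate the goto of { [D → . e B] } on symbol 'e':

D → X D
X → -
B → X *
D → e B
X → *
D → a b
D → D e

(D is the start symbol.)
GOTO(I, 'e') = CLOSURE({ [A → αX.β] : [A → α.Xβ] ∈ I, X = 'e' })

Items with dot before 'e', with the dot advanced:
  [D → . e B] → [D → e . B]
Closure of the advanced items:
  [D → e . B] has the dot before B: add [B → . X *]
  [B → . X *] has the dot before X: add [X → . -], [X → . *]

GOTO = { [B → . X *], [D → e . B], [X → . *], [X → . -] }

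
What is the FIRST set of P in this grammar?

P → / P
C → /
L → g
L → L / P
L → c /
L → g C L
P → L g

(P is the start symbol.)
{ '/', 'c', 'g' }

FIRST sets of the other non-terminals involved (by the same procedure, iterated to a fixed point):
  FIRST(L) = { 'c', 'g' }

From P → / P:
  - '/' is a terminal: add '/' and stop
From P → L g:
  - L is a non-terminal: add FIRST(L) \ {ε} = { 'c', 'g' }
    L is not nullable, so stop

Collecting: FIRST(P) = { '/', 'c', 'g' }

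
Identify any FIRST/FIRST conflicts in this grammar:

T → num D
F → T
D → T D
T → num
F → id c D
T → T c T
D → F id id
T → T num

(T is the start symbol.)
Yes. T → num D / T → num on { 'num' }; T → num D / T → T c T on { 'num' }; T → num D / T → T num on { 'num' }; T → num / T → T c T on { 'num' }; T → num / T → T num on { 'num' }; T → T c T / T → T num on { 'num' }; D → T D / D → F id id on { 'num' }

A FIRST/FIRST conflict occurs when two productions N → α and N → β for the same non-terminal have FIRST(α) ∩ FIRST(β) ≠ ∅ (with ε ∈ FIRST of a nullable right-hand side, so two nullable alternatives also conflict).

FIRST sets of the non-terminals at (or reachable through a nullable prefix from) the front of some alternative:
  FIRST(T) = { 'num' }
  FIRST(F) = { 'id', 'num' }

Productions for T:
  T → num D: FIRST = { 'num' }
  T → num: FIRST = { 'num' }
  T → T c T: FIRST = { 'num' }
  T → T num: FIRST = { 'num' }
Productions for F:
  F → T: FIRST = { 'num' }
  F → id c D: FIRST = { 'id' }
Productions for D:
  D → T D: FIRST = { 'num' }
  D → F id id: FIRST = { 'id', 'num' }

Conflict for T: T → num D and T → num
  Overlap: { 'num' }
Conflict for T: T → num D and T → T c T
  Overlap: { 'num' }
Conflict for T: T → num D and T → T num
  Overlap: { 'num' }
Conflict for T: T → num and T → T c T
  Overlap: { 'num' }
Conflict for T: T → num and T → T num
  Overlap: { 'num' }
Conflict for T: T → T c T and T → T num
  Overlap: { 'num' }
Conflict for D: D → T D and D → F id id
  Overlap: { 'num' }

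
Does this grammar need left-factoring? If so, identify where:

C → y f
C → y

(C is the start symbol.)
Left-factoring is needed when two productions for the same non-terminal
share a common prefix on the right-hand side.

Productions for C:
  C → y f
  C → y

Found common prefix 'y' in productions for C

Answer: Yes, C has productions with common prefix 'y'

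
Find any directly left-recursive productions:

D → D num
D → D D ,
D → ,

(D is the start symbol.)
Yes, D is left-recursive

D → D num: LEFT RECURSIVE (starts with D)
D → D D ,: LEFT RECURSIVE (starts with D)
D → ,: starts with ','

The grammar has direct left recursion on: D.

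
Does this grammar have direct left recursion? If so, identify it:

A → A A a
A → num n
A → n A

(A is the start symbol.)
Yes, A is left-recursive

A → A A a: LEFT RECURSIVE (starts with A)
A → num n: starts with num
A → n A: starts with n

The grammar has direct left recursion on: A.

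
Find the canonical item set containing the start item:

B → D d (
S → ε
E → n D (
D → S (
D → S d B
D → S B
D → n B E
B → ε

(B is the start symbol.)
{ [B → . D d (], [B → .], [B' → . B], [D → . S (], [D → . S B], [D → . S d B], [D → . n B E], [S → .] }

First, augment the grammar with B' → B
I₀ = CLOSURE({ [B' → . B] }):
  [B' → . B] has the dot before B: add [B → . D d (], [B → .]
  [B → . D d (] has the dot before D: add [D → . S (], [D → . S d B], [D → . S B], [D → . n B E]
  [D → . S (] has the dot before S: add [S → .]
No further items can be added.

I₀ = { [B → . D d (], [B → .], [B' → . B], [D → . S (], [D → . S B], [D → . S d B], [D → . n B E], [S → .] }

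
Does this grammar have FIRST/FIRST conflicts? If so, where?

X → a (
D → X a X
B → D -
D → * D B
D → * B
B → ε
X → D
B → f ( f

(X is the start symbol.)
A FIRST/FIRST conflict occurs when two productions N → α and N → β for the same non-terminal have FIRST(α) ∩ FIRST(β) ≠ ∅ (with ε ∈ FIRST of a nullable right-hand side, so two nullable alternatives also conflict).

FIRST sets of the non-terminals at (or reachable through a nullable prefix from) the front of some alternative:
  FIRST(D) = { '*', 'a' }
  FIRST(X) = { '*', 'a' }

Productions for X:
  X → a (: FIRST = { 'a' }
  X → D: FIRST = { '*', 'a' }
Productions for D:
  D → X a X: FIRST = { '*', 'a' }
  D → * D B: FIRST = { '*' }
  D → * B: FIRST = { '*' }
Productions for B:
  B → D -: FIRST = { '*', 'a' }
  B → ε: FIRST = { ε }
  B → f ( f: FIRST = { 'f' }

Conflict for X: X → a ( and X → D
  Overlap: { 'a' }
Conflict for D: D → X a X and D → * D B
  Overlap: { '*' }
Conflict for D: D → X a X and D → * B
  Overlap: { '*' }
Conflict for D: D → * D B and D → * B
  Overlap: { '*' }

Answer: Yes. X → a '(' / X → D on { 'a' }; D → X a X / D → '*' D B on { '*' }; D → X a X / D → '*' B on { '*' }; D → '*' D B / D → '*' B on { '*' }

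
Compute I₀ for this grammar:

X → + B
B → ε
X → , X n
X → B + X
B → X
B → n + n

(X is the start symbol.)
{ [B → . X], [B → . n + n], [B → .], [X → . + B], [X → . , X n], [X → . B + X], [X' → . X] }

First, augment the grammar with X' → X
I₀ = CLOSURE({ [X' → . X] }):
  [X' → . X] has the dot before X: add [X → . + B], [X → . , X n], [X → . B + X]
  [X → . B + X] has the dot before B: add [B → .], [B → . X], [B → . n + n]
No further items can be added.

I₀ = { [B → . X], [B → . n + n], [B → .], [X → . + B], [X → . , X n], [X → . B + X], [X' → . X] }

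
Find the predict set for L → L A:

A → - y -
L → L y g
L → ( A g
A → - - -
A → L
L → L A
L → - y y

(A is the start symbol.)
PREDICT(L → L A) = (FIRST(RHS) \ {ε}) ∪ (FOLLOW(L) if ε ∈ FIRST(RHS), i.e. RHS ⇒* ε)
FIRST(L) = { '(', '-' }
FIRST(L A) = { '(', '-' }
ε ∉ FIRST(L A), so FOLLOW(L) is not added.
PREDICT(L → L A) = { '(', '-' }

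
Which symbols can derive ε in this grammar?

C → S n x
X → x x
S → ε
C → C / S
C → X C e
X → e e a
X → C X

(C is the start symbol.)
A non-terminal is nullable if it can derive ε (the empty string): either it has an ε-production, or it has a production whose right-hand side consists entirely of nullable non-terminals.

ε-productions: S → ε
So S is immediately nullable.
No further non-terminal can be added: every production for the remaining non-terminals contains a terminal or a non-nullable non-terminal.
Nullable = { 'S' }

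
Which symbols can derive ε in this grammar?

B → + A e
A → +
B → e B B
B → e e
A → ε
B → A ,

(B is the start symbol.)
{ 'A' }

A non-terminal is nullable if it can derive ε (the empty string): either it has an ε-production, or it has a production whose right-hand side consists entirely of nullable non-terminals.

ε-productions: A → ε
So A is immediately nullable.
No further non-terminal can be added: every production for the remaining non-terminals contains a terminal or a non-nullable non-terminal.
Nullable = { 'A' }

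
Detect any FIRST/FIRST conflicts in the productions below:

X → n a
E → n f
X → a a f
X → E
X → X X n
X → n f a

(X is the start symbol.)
Yes. X → n a / X → E on { 'n' }; X → n a / X → X X n on { 'n' }; X → n a / X → n f a on { 'n' }; X → a a f / X → X X n on { 'a' }; X → E / X → X X n on { 'n' }; X → E / X → n f a on { 'n' }; X → X X n / X → n f a on { 'n' }

A FIRST/FIRST conflict occurs when two productions N → α and N → β for the same non-terminal have FIRST(α) ∩ FIRST(β) ≠ ∅ (with ε ∈ FIRST of a nullable right-hand side, so two nullable alternatives also conflict).

FIRST sets of the non-terminals at (or reachable through a nullable prefix from) the front of some alternative:
  FIRST(E) = { 'n' }
  FIRST(X) = { 'a', 'n' }

Productions for X:
  X → n a: FIRST = { 'n' }
  X → a a f: FIRST = { 'a' }
  X → E: FIRST = { 'n' }
  X → X X n: FIRST = { 'a', 'n' }
  X → n f a: FIRST = { 'n' }
E has only one production, so no FIRST/FIRST conflict is possible there.

Conflict for X: X → n a and X → E
  Overlap: { 'n' }
Conflict for X: X → n a and X → X X n
  Overlap: { 'n' }
Conflict for X: X → n a and X → n f a
  Overlap: { 'n' }
Conflict for X: X → a a f and X → X X n
  Overlap: { 'a' }
Conflict for X: X → E and X → X X n
  Overlap: { 'n' }
Conflict for X: X → E and X → n f a
  Overlap: { 'n' }
Conflict for X: X → X X n and X → n f a
  Overlap: { 'n' }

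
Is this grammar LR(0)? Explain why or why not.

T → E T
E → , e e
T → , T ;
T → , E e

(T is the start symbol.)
Yes, the grammar is LR(0)

Augment with T' → T and build the canonical LR(0) collection (I0 = CLOSURE({[T' → . T]}), then GOTO on every symbol after a dot until no new states appear). It has 11 states:
  I0: { [E → . , e e], [T → . , E e], [T → . , T ;], [T → . E T], [T' → . T] }  — shift
  I1: { [E → , . e e], [E → . , e e], [T → , . E e], [T → , . T ;], [T → . , E e], [T → . , T ;], [T → . E T] }  — shift
  I2: { [E → . , e e], [T → . , E e], [T → . , T ;], [T → . E T], [T → E . T] }  — shift
  I3: { [T' → T .] }  — accept
  I4: { [T → E T .] }  — reduce
  I5: { [E → . , e e], [T → , E . e], [T → . , E e], [T → . , T ;], [T → . E T], [T → E . T] }  — shift
  I6: { [T → , T . ;] }  — shift
  I7: { [E → , e . e] }  — shift
  I8: { [E → , e e .] }  — reduce
  I9: { [T → , T ; .] }  — reduce
  I10: { [T → , E e .] }  — reduce

Every state is either a pure shift/goto state or contains exactly one complete item and nothing to shift — no conflicts. The grammar is LR(0).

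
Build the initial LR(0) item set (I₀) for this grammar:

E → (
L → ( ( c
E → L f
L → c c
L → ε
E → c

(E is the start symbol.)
{ [E → . (], [E → . L f], [E → . c], [E' → . E], [L → . ( ( c], [L → . c c], [L → .] }

First, augment the grammar with E' → E
I₀ = CLOSURE({ [E' → . E] }):
  [E' → . E] has the dot before E: add [E → . (], [E → . L f], [E → . c]
  [E → . L f] has the dot before L: add [L → . ( ( c], [L → . c c], [L → .]
No further items can be added.

I₀ = { [E → . (], [E → . L f], [E → . c], [E' → . E], [L → . ( ( c], [L → . c c], [L → .] }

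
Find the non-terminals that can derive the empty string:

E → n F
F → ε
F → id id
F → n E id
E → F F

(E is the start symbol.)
{ 'E', 'F' }

A non-terminal is nullable if it can derive ε (the empty string): either it has an ε-production, or it has a production whose right-hand side consists entirely of nullable non-terminals.

ε-productions: F → ε
So F is immediately nullable.
E → F F: every symbol on the right is nullable, so E is nullable too.
Every non-terminal is now nullable.
Nullable = { 'E', 'F' }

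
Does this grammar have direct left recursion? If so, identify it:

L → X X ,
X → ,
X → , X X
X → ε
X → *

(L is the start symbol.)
No direct left recursion

Direct left recursion occurs when N → N α for some non-terminal N (the right-hand side begins with the left-hand side itself).

L → X X ,: starts with X
X → ,: starts with ','
X → , X X: starts with ','
X → ε: starts with ε
X → *: starts with '*'

No direct left recursion found.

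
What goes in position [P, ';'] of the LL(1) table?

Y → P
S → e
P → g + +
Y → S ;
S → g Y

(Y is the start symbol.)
Empty (error entry)

To find M[P, ';'], we find productions for P where ';' is in the predict set (PREDICT(N → α) = (FIRST(α) \ {ε}) ∪ (FOLLOW(N) if α ⇒* ε)).

P → g + +: PREDICT = { 'g' }

M[P, ';'] is empty (no production applies)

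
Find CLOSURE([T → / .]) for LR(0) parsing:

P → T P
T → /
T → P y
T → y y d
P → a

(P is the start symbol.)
{ [T → / .] }

To compute CLOSURE, for each item [A → α.Bβ] where B is a non-terminal, add [B → .γ] for all productions B → γ; repeat for the newly added items until nothing changes.

Start with: [T → / .]
The dot is at the end, so nothing is added.

CLOSURE = { [T → / .] }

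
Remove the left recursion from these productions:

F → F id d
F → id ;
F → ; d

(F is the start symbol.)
F → id ; F'
F → ; d F'
F' → id d F'
F' → ε

F is directly left-recursive. The standard transformation for
  A → A α₁ | ... | A α_m | β₁ | ... | β_n
is
  A  → β₁ A' | ... | β_n A'
  A' → α₁ A' | ... | α_m A' | ε

F → id ; becomes F → id ; F'
F → ; d becomes F → ; d F'
F → F id d becomes F' → id d F'
Add F' → ε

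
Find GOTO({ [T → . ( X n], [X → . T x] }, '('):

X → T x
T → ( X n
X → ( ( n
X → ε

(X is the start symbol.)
{ [T → ( . X n], [T → . ( X n], [X → . ( ( n], [X → . T x], [X → .] }

GOTO(I, '(') = CLOSURE({ [A → αX.β] : [A → α.Xβ] ∈ I, X = '(' })

Items with dot before '(', with the dot advanced:
  [T → . ( X n] → [T → ( . X n]
Closure of the advanced items:
  [T → ( . X n] has the dot before X: add [X → . T x], [X → . ( ( n], [X → .]
  [X → . T x] has the dot before T: add [T → . ( X n]

GOTO = { [T → ( . X n], [T → . ( X n], [X → . ( ( n], [X → . T x], [X → .] }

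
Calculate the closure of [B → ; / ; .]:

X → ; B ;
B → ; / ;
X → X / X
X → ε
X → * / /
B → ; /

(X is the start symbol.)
To compute CLOSURE, for each item [A → α.Bβ] where B is a non-terminal, add [B → .γ] for all productions B → γ; repeat for the newly added items until nothing changes.

Start with: [B → ; / ; .]
The dot is at the end, so nothing is added.

CLOSURE = { [B → ; / ; .] }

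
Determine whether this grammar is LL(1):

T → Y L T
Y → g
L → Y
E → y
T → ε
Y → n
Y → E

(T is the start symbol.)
Yes, the grammar is LL(1).

A grammar is LL(1) if for each non-terminal N with multiple productions, the predict sets of those productions are pairwise disjoint, where PREDICT(N → α) = (FIRST(α) \ {ε}) ∪ (FOLLOW(N) if α ⇒* ε).

Relevant sets:
  FIRST(Y) = { 'g', 'n', 'y' }
  FIRST(E) = { 'y' }
  FOLLOW(T) = { $ }

For T:
  PREDICT(T → Y L T) = { 'g', 'n', 'y' }
  PREDICT(T → ε) = { $ }
For Y:
  PREDICT(Y → g) = { 'g' }
  PREDICT(Y → n) = { 'n' }
  PREDICT(Y → E) = { 'y' }
L, E have a single production, so nothing to check there.

All predict sets are disjoint. The grammar IS LL(1).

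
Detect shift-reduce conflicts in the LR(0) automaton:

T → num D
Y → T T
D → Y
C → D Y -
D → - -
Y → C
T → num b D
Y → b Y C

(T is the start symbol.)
Yes — I5: [T → num D .] vs [D → . - -]; I9: [T → num b D .] vs [D → . - -]; I10: [D → Y .] vs [D → . - -]; I13: [D → Y .] vs [C → D Y . -]

A shift-reduce conflict occurs when an LR(0) state has both:
  - a complete (reduce) item [A → α .] (dot at the end), and
  - a shift item [B → β . c γ] (dot before a terminal).

Augment with T' → T and build the canonical LR(0) collection (I0 = CLOSURE({[T' → . T]}), then GOTO on every symbol after a dot until no new states appear). It has 18 states:
  I0: { [T → . num D], [T → . num b D], [T' → . T] }  — shift
  I1: { [T' → T .] }  — accept
  I2: { [C → . D Y -], [D → . - -], [D → . Y], [T → . num D], [T → . num b D], [T → num . D], [T → num . b D], [Y → . C], [Y → . T T], [Y → . b Y C] }  — shift
  I3: { [D → - . -] }  — shift
  I4: { [Y → C .] }  — reduce
  I5: { [C → . D Y -], [C → D . Y -], [D → . - -], [D → . Y], [T → . num D], [T → . num b D], [T → num D .], [Y → . C], [Y → . T T], [Y → . b Y C] }  — shift, reduce
  I6: { [T → . num D], [T → . num b D], [Y → T . T] }  — shift
  I7: { [D → Y .] }  — reduce
  I8: { [C → . D Y -], [D → . - -], [D → . Y], [T → . num D], [T → . num b D], [T → num b . D], [Y → . C], [Y → . T T], [Y → . b Y C], [Y → b . Y C] }  — shift
  I9: { [C → . D Y -], [C → D . Y -], [D → . - -], [D → . Y], [T → . num D], [T → . num b D], [T → num b D .], [Y → . C], [Y → . T T], [Y → . b Y C] }  — shift, reduce
  I10: { [C → . D Y -], [D → . - -], [D → . Y], [D → Y .], [T → . num D], [T → . num b D], [Y → . C], [Y → . T T], [Y → . b Y C], [Y → b Y . C] }  — shift, reduce
  I11: { [C → . D Y -], [D → . - -], [D → . Y], [T → . num D], [T → . num b D], [Y → . C], [Y → . T T], [Y → . b Y C], [Y → b . Y C] }  — shift
  I12: { [C → . D Y -], [C → D . Y -], [D → . - -], [D → . Y], [T → . num D], [T → . num b D], [Y → . C], [Y → . T T], [Y → . b Y C] }  — shift
  I13: { [C → D Y . -], [D → Y .] }  — shift, reduce
  I14: { [C → D Y - .] }  — reduce
  I15: { [Y → C .], [Y → b Y C .] }  — 2 reduces
  I16: { [Y → T T .] }  — reduce
  I17: { [D → - - .] }  — reduce

I5 contains reduce item [T → num D .] and shift items [D → . - -], [T → . num D], [T → . num b D], [Y → . b Y C] — shift-reduce conflict.
I9 contains reduce item [T → num b D .] and shift items [D → . - -], [T → . num D], [T → . num b D], [Y → . b Y C] — shift-reduce conflict.
I10 contains reduce item [D → Y .] and shift items [D → . - -], [T → . num D], [T → . num b D], [Y → . b Y C] — shift-reduce conflict.
I13 contains reduce item [D → Y .] and shift item [C → D Y . -] — shift-reduce conflict.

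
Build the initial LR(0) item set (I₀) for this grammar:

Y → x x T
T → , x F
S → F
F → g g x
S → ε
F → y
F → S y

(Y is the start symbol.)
{ [Y → . x x T], [Y' → . Y] }

First, augment the grammar with Y' → Y
I₀ = CLOSURE({ [Y' → . Y] }):
  [Y' → . Y] has the dot before Y: add [Y → . x x T]
No further items can be added.

I₀ = { [Y → . x x T], [Y' → . Y] }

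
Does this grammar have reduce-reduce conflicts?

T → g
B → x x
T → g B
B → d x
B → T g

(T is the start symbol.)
A reduce-reduce conflict occurs when an LR(0) state has two complete items [A → α .] and [B → β .] — both call for a reduction, and with no lookahead the parser cannot choose between them.

Augment with T' → T and build the canonical LR(0) collection (I0 = CLOSURE({[T' → . T]}), then GOTO on every symbol after a dot until no new states appear). It has 10 states:
  I0: { [T → . g B], [T → . g], [T' → . T] }  — shift
  I1: { [T' → T .] }  — accept
  I2: { [B → . T g], [B → . d x], [B → . x x], [T → . g B], [T → . g], [T → g . B], [T → g .] }  — shift, reduce
  I3: { [T → g B .] }  — reduce
  I4: { [B → T . g] }  — shift
  I5: { [B → d . x] }  — shift
  I6: { [B → x . x] }  — shift
  I7: { [B → x x .] }  — reduce
  I8: { [B → d x .] }  — reduce
  I9: { [B → T g .] }  — reduce

No state contains more than one complete item.

Answer: No reduce-reduce conflicts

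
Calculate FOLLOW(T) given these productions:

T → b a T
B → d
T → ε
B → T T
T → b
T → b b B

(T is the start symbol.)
To compute FOLLOW(T), find every occurrence of T on a right-hand side N → α T β: add FIRST(β) \ {ε}, and if β is empty or nullable also add FOLLOW(N). Iterate to a fixed point.

T is the start symbol, so $ ∈ FOLLOW(T).
In T → b a T: T is at the end; this adds FOLLOW(T) to itself — nothing new
In B → T T: T is followed by T, add FIRST(T) \ {ε} = { 'b' }
  T is nullable, so also add FOLLOW(B)
In B → T T: T is at the end, add FOLLOW(B)

The FOLLOW sets referred to above (computed the same way, to a fixed point):
  FOLLOW(B) = { $, 'b' }

Taking the union: FOLLOW(T) = { $, 'b' }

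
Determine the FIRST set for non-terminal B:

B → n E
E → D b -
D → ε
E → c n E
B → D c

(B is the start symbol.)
FIRST sets of the other non-terminals involved (by the same procedure, iterated to a fixed point):
  FIRST(D) = { ε }

From B → n E:
  - n is a terminal: add 'n' and stop
From B → D c:
  - D is a non-terminal: add FIRST(D) \ {ε} = { }
    D is nullable, so continue to the next symbol
  - c is a terminal: add 'c' and stop

Collecting: FIRST(B) = { 'c', 'n' }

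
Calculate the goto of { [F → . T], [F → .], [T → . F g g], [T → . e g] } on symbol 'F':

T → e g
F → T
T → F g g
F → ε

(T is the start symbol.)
GOTO(I, 'F') = CLOSURE({ [A → αX.β] : [A → α.Xβ] ∈ I, X = 'F' })

Items with dot before 'F', with the dot advanced:
  [T → . F g g] → [T → F . g g]
Closure adds nothing (no advanced item has the dot before a non-terminal).

GOTO = { [T → F . g g] }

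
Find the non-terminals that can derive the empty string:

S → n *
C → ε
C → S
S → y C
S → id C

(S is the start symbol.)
A non-terminal is nullable if it can derive ε (the empty string): either it has an ε-production, or it has a production whose right-hand side consists entirely of nullable non-terminals.

ε-productions: C → ε
So C is immediately nullable.
No further non-terminal can be added: every production for the remaining non-terminals contains a terminal or a non-nullable non-terminal.
Nullable = { 'C' }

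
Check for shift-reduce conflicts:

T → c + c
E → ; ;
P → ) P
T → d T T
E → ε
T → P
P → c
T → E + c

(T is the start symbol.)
Yes — I0: [E → .] vs [E → . ; ;]; I6: [P → c .] vs [T → c . + c]; I7: [E → .] vs [E → . ; ;]; I8: [E → .] vs [E → . ; ;]

Augment with T' → T and build the canonical LR(0) collection (I0 = CLOSURE({[T' → . T]}), then GOTO on every symbol after a dot until no new states appear). It has 17 states:
  I0: { [E → . ; ;], [E → .], [P → . ) P], [P → . c], [T → . E + c], [T → . P], [T → . c + c], [T → . d T T], [T' → . T] }  — shift, reduce
  I1: { [P → ) . P], [P → . ) P], [P → . c] }  — shift
  I2: { [E → ; . ;] }  — shift
  I3: { [T → E . + c] }  — shift
  I4: { [T → P .] }  — reduce
  I5: { [T' → T .] }  — accept
  I6: { [P → c .], [T → c . + c] }  — shift, reduce
  I7: { [E → . ; ;], [E → .], [P → . ) P], [P → . c], [T → . E + c], [T → . P], [T → . c + c], [T → . d T T], [T → d . T T] }  — shift, reduce
  I8: { [E → . ; ;], [E → .], [P → . ) P], [P → . c], [T → . E + c], [T → . P], [T → . c + c], [T → . d T T], [T → d T . T] }  — shift, reduce
  I9: { [T → d T T .] }  — reduce
  I10: { [T → c + . c] }  — shift
  I11: { [T → c + c .] }  — reduce
  I12: { [T → E + . c] }  — shift
  I13: { [T → E + c .] }  — reduce
  I14: { [E → ; ; .] }  — reduce
  I15: { [P → ) P .] }  — reduce
  I16: { [P → c .] }  — reduce

I0 contains reduce item [E → .] and shift items [E → . ; ;], [P → . ) P], [P → . c], [T → . c + c], [T → . d T T] — shift-reduce conflict.
I6 contains reduce item [P → c .] and shift item [T → c . + c] — shift-reduce conflict.
I7 contains reduce item [E → .] and shift items [E → . ; ;], [P → . ) P], [P → . c], [T → . c + c], [T → . d T T] — shift-reduce conflict.
I8 contains reduce item [E → .] and shift items [E → . ; ;], [P → . ) P], [P → . c], [T → . c + c], [T → . d T T] — shift-reduce conflict.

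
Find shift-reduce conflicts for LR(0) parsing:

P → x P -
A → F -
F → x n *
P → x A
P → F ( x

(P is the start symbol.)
No shift-reduce conflicts

A shift-reduce conflict occurs when an LR(0) state has both:
  - a complete (reduce) item [A → α .] (dot at the end), and
  - a shift item [B → β . c γ] (dot before a terminal).

Augment with P' → P and build the canonical LR(0) collection (I0 = CLOSURE({[P' → . P]}), then GOTO on every symbol after a dot until no new states appear). It has 13 states:
  I0: { [F → . x n *], [P → . F ( x], [P → . x A], [P → . x P -], [P' → . P] }  — shift
  I1: { [P → F . ( x] }  — shift
  I2: { [P' → P .] }  — accept
  I3: { [A → . F -], [F → . x n *], [F → x . n *], [P → . F ( x], [P → . x A], [P → . x P -], [P → x . A], [P → x . P -] }  — shift
  I4: { [P → x A .] }  — reduce
  I5: { [A → F . -], [P → F . ( x] }  — shift
  I6: { [P → x P . -] }  — shift
  I7: { [F → x n . *] }  — shift
  I8: { [F → x n * .] }  — reduce
  I9: { [P → x P - .] }  — reduce
  I10: { [P → F ( . x] }  — shift
  I11: { [A → F - .] }  — reduce
  I12: { [P → F ( x .] }  — reduce

No state contains both a complete item and a shift item.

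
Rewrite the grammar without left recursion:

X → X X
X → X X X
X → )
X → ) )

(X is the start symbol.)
X is directly left-recursive. The standard transformation for
  A → A α₁ | ... | A α_m | β₁ | ... | β_n
is
  A  → β₁ A' | ... | β_n A'
  A' → α₁ A' | ... | α_m A' | ε

X → ) becomes X → ) X'
X → ) ) becomes X → ) ) X'
X → X X becomes X' → X X'
X → X X X becomes X' → X X X'
Add X' → ε

Resulting grammar:
X → ) X'
X → ) ) X'
X' → X X'
X' → X X X'
X' → ε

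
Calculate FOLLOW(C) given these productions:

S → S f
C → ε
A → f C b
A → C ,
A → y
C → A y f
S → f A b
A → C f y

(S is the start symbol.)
{ ',', 'b', 'f' }

To compute FOLLOW(C), find every occurrence of C on a right-hand side N → α C β: add FIRST(β) \ {ε}, and if β is empty or nullable also add FOLLOW(N). Iterate to a fixed point.

In A → f C b: C is followed by b, add FIRST(b) \ {ε} = { 'b' }
In A → C ,: C is followed by ',', add FIRST(',') \ {ε} = { ',' }
In A → C f y: C is followed by f y, add FIRST(f y) \ {ε} = { 'f' }

Taking the union: FOLLOW(C) = { ',', 'b', 'f' }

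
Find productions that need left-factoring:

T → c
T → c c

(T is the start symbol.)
Yes, T has productions with common prefix 'c'

Left-factoring is needed when two productions for the same non-terminal
share a common prefix on the right-hand side.

Productions for T:
  T → c
  T → c c

Found common prefix 'c' in productions for T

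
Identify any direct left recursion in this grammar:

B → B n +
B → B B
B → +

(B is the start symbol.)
B → B n +: LEFT RECURSIVE (starts with B)
B → B B: LEFT RECURSIVE (starts with B)
B → +: starts with '+'

The grammar has direct left recursion on: B.

Answer: Yes, B is left-recursive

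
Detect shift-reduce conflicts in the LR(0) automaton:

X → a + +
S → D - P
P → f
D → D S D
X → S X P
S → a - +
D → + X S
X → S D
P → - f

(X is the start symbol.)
Yes — I10: [X → S D .] vs [D → . + X S]; I19: [D → D S D .] vs [D → . + X S]

Augment with X' → X and build the canonical LR(0) collection (I0 = CLOSURE({[X' → . X]}), then GOTO on every symbol after a dot until no new states appear). It has 23 states:
  I0: { [D → . + X S], [D → . D S D], [S → . D - P], [S → . a - +], [X → . S D], [X → . S X P], [X → . a + +], [X' → . X] }  — shift
  I1: { [D → + . X S], [D → . + X S], [D → . D S D], [S → . D - P], [S → . a - +], [X → . S D], [X → . S X P], [X → . a + +] }  — shift
  I2: { [D → . + X S], [D → . D S D], [D → D . S D], [S → . D - P], [S → . a - +], [S → D . - P] }  — shift
  I3: { [D → . + X S], [D → . D S D], [S → . D - P], [S → . a - +], [X → . S D], [X → . S X P], [X → . a + +], [X → S . D], [X → S . X P] }  — shift
  I4: { [X' → X .] }  — accept
  I5: { [S → a . - +], [X → a . + +] }  — shift
  I6: { [X → a + . +] }  — shift
  I7: { [S → a - . +] }  — shift
  I8: { [S → a - + .] }  — reduce
  I9: { [X → a + + .] }  — reduce
  I10: { [D → . + X S], [D → . D S D], [D → D . S D], [S → . D - P], [S → . a - +], [S → D . - P], [X → S D .] }  — shift, reduce
  I11: { [P → . - f], [P → . f], [X → S X . P] }  — shift
  I12: { [P → - . f] }  — shift
  I13: { [X → S X P .] }  — reduce
  I14: { [P → f .] }  — reduce
  I15: { [P → - f .] }  — reduce
  I16: { [P → . - f], [P → . f], [S → D - . P] }  — shift
  I17: { [D → . + X S], [D → . D S D], [D → D S . D] }  — shift
  I18: { [S → a . - +] }  — shift
  I19: { [D → . + X S], [D → . D S D], [D → D . S D], [D → D S D .], [S → . D - P], [S → . a - +] }  — shift, reduce
  I20: { [S → D - P .] }  — reduce
  I21: { [D → + X . S], [D → . + X S], [D → . D S D], [S → . D - P], [S → . a - +] }  — shift
  I22: { [D → + X S .] }  — reduce

I10 contains reduce item [X → S D .] and shift items [D → . + X S], [S → D . - P], [S → . a - +] — shift-reduce conflict.
I19 contains reduce item [D → D S D .] and shift items [D → . + X S], [S → . a - +] — shift-reduce conflict.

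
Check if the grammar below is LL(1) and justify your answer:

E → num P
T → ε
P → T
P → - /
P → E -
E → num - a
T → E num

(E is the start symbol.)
Relevant sets:
  FIRST(E) = { 'num' }
  FIRST(T) = { 'num', ε }
  FOLLOW(T) = { $, '-', 'num' }
  FOLLOW(P) = { $, '-', 'num' }

For E:
  PREDICT(E → num P) = { 'num' }
  PREDICT(E → num '-' a) = { 'num' }
For T:
  PREDICT(T → ε) = { $, '-', 'num' }
  PREDICT(T → E num) = { 'num' }
For P:
  PREDICT(P → T) = { $, '-', 'num' }
  PREDICT(P → '-' '/') = { '-' }
  PREDICT(P → E '-') = { 'num' }

Conflict found: Predict set conflict for E: { 'num' }
The grammar is NOT LL(1).

Answer: No. Predict set conflict for E: { 'num' }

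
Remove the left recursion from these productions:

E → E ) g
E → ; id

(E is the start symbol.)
E is directly left-recursive. The standard transformation for
  A → A α₁ | ... | A α_m | β₁ | ... | β_n
is
  A  → β₁ A' | ... | β_n A'
  A' → α₁ A' | ... | α_m A' | ε

E → ; id becomes E → ; id E'
E → E ) g becomes E' → ) g E'
Add E' → ε

Resulting grammar:
E → ; id E'
E' → ) g E'
E' → ε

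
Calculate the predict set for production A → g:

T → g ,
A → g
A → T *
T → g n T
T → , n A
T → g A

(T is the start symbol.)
{ 'g' }

PREDICT(A → g) = (FIRST(RHS) \ {ε}) ∪ (FOLLOW(A) if ε ∈ FIRST(RHS), i.e. RHS ⇒* ε)
FIRST(g) = { 'g' }
ε ∉ FIRST(g), so FOLLOW(A) is not added.
PREDICT(A → g) = { 'g' }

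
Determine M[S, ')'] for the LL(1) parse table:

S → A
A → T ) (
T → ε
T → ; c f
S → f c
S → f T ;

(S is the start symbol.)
S → A

To find M[S, ')'], we find productions for S where ')' is in the predict set (PREDICT(N → α) = (FIRST(α) \ {ε}) ∪ (FOLLOW(N) if α ⇒* ε)).

Relevant sets:
  FIRST(A) = { ')', ';' }

S → A: PREDICT = { ')', ';' }
  ')' is in predict set, so this production goes in M[S, ')']
S → f c: PREDICT = { 'f' }
S → f T ;: PREDICT = { 'f' }

M[S, ')'] = S → A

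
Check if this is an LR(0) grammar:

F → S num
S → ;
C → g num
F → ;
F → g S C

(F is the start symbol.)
No. Reduce-reduce conflict: [F → ; .] and [S → ; .]

A grammar is LR(0) if no state in the canonical LR(0) collection has:
  - both a shift item (dot before a terminal) and a complete item (shift-reduce conflict), or
  - two or more complete items (reduce-reduce conflict; the accept item [F' → F .] counts as a complete item here).

Augment with F' → F and build the canonical LR(0) collection (I0 = CLOSURE({[F' → . F]}), then GOTO on every symbol after a dot until no new states appear). It has 11 states:
  I0: { [F → . ;], [F → . S num], [F → . g S C], [F' → . F], [S → . ;] }  — shift
  I1: { [F → ; .], [S → ; .] }  — 2 reduces
  I2: { [F' → F .] }  — accept
  I3: { [F → S . num] }  — shift
  I4: { [F → g . S C], [S → . ;] }  — shift
  I5: { [S → ; .] }  — reduce
  I6: { [C → . g num], [F → g S . C] }  — shift
  I7: { [F → g S C .] }  — reduce
  I8: { [C → g . num] }  — shift
  I9: { [C → g num .] }  — reduce
  I10: { [F → S num .] }  — reduce

Conflict in state I1:
  Reduce-reduce conflict: [F → ; .] and [S → ; .]
So the grammar is NOT LR(0).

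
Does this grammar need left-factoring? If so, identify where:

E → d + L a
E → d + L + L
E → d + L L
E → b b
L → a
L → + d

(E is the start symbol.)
Left-factoring is needed when two productions for the same non-terminal
share a common prefix on the right-hand side.

Productions for E:
  E → d + L a
  E → d + L + L
  E → d + L L
  E → b b
Productions for L:
  L → a
  L → + d

Found common prefix 'd + L' in productions for E

Answer: Yes, E has productions with common prefix 'd + L'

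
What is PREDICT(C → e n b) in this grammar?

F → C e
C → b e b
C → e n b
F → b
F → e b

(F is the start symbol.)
PREDICT(C → e n b) = (FIRST(RHS) \ {ε}) ∪ (FOLLOW(C) if ε ∈ FIRST(RHS), i.e. RHS ⇒* ε)
FIRST(e n b) = { 'e' }
ε ∉ FIRST(e n b), so FOLLOW(C) is not added.
PREDICT(C → e n b) = { 'e' }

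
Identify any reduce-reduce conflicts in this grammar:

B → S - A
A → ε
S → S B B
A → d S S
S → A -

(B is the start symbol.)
Yes — I7: [A → .] vs [A → d S S .]

A reduce-reduce conflict occurs when an LR(0) state has two complete items [A → α .] and [B → β .] — both call for a reduction, and with no lookahead the parser cannot choose between them.

Augment with B' → B and build the canonical LR(0) collection (I0 = CLOSURE({[B' → . B]}), then GOTO on every symbol after a dot until no new states appear). It has 12 states:
  I0: { [A → . d S S], [A → .], [B → . S - A], [B' → . B], [S → . A -], [S → . S B B] }  — shift, reduce
  I1: { [S → A . -] }  — shift
  I2: { [B' → B .] }  — accept
  I3: { [A → . d S S], [A → .], [B → . S - A], [B → S . - A], [S → . A -], [S → . S B B], [S → S . B B] }  — shift, reduce
  I4: { [A → . d S S], [A → .], [A → d . S S], [S → . A -], [S → . S B B] }  — shift, reduce
  I5: { [A → . d S S], [A → .], [A → d S . S], [B → . S - A], [S → . A -], [S → . S B B], [S → S . B B] }  — shift, reduce
  I6: { [A → . d S S], [A → .], [B → . S - A], [S → . A -], [S → . S B B], [S → S B . B] }  — shift, reduce
  I7: { [A → . d S S], [A → .], [A → d S S .], [B → . S - A], [B → S . - A], [S → . A -], [S → . S B B], [S → S . B B] }  — shift, 2 reduces
  I8: { [A → . d S S], [A → .], [B → S - . A] }  — shift, reduce
  I9: { [B → S - A .] }  — reduce
  I10: { [S → S B B .] }  — reduce
  I11: { [S → A - .] }  — reduce

I7 contains complete items [A → .], [A → d S S .] — reduce-reduce conflict.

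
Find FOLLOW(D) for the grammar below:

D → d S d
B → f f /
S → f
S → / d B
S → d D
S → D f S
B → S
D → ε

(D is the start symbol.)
{ $, 'd', 'f' }

To compute FOLLOW(D), find every occurrence of D on a right-hand side N → α D β: add FIRST(β) \ {ε}, and if β is empty or nullable also add FOLLOW(N). Iterate to a fixed point.

D is the start symbol, so $ ∈ FOLLOW(D).
In S → d D: D is at the end, add FOLLOW(S)
In S → D f S: D is followed by f S, add FIRST(f S) \ {ε} = { 'f' }

The FOLLOW sets referred to above (computed the same way, to a fixed point):
  FOLLOW(S) = { 'd' }

Taking the union: FOLLOW(D) = { $, 'd', 'f' }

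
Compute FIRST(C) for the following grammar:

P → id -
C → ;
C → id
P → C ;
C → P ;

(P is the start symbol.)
FIRST sets of the other non-terminals involved (by the same procedure, iterated to a fixed point):
  FIRST(P) = { ';', 'id' }

From C → ;:
  - ';' is a terminal: add ';' and stop
From C → id:
  - id is a terminal: add 'id' and stop
From C → P ;:
  - P is a non-terminal: add FIRST(P) \ {ε} = { ';', 'id' }
    P is not nullable, so stop

Collecting: FIRST(C) = { ';', 'id' }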